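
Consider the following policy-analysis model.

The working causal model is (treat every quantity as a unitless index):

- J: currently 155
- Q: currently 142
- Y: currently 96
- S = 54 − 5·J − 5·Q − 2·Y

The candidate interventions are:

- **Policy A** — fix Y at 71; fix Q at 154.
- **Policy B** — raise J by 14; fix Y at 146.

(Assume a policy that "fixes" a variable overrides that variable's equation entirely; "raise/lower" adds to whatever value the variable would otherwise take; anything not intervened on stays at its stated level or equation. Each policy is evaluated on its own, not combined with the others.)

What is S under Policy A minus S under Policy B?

160

Policy A (Y := 71, Q := 154):
  J = 155
  Q = 154
  Y = 71
  S = 54 − 5·155 − 5·154 − 2·71 = -1633
Policy B (J + 14, Y := 146):
  J = 155 + 14 = 169
  Q = 142
  Y = 146
  S = 54 − 5·169 − 5·142 − 2·146 = -1793
S: -1633 − (-1793) = 160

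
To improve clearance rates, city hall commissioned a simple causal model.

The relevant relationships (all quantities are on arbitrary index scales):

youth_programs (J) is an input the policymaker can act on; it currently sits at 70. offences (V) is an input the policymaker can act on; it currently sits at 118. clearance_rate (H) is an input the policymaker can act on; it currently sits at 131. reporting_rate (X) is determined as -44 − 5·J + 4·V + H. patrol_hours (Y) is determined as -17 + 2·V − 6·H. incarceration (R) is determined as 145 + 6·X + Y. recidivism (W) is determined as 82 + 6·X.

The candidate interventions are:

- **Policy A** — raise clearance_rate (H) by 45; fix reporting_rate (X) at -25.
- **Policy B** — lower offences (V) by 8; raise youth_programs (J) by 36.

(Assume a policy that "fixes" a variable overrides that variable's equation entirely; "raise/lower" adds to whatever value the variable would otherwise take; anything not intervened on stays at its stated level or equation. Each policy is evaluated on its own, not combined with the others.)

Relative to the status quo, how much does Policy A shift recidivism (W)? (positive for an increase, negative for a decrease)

-1404

Baseline:
  J = 70
  V = 118
  H = 131
  X = -44 − 5·70 + 4·118 + 131 = 209
  W = 82 + 6·209 = 1336
Policy A (H + 45, X := -25):
  J = 70
  V = 118
  H = 131 + 45 = 176
  X = -25
  W = 82 + 6·(-25) = -68
Change in W: -68 − 1336 = -1404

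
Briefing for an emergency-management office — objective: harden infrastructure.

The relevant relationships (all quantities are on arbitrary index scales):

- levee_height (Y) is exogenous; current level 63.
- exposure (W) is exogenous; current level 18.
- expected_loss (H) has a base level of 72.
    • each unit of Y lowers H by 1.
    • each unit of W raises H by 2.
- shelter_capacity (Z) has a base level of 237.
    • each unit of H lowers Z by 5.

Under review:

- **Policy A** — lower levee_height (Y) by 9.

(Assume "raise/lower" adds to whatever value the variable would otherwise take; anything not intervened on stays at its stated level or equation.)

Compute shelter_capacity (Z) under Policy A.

-33

Policy A (Y − 9):
  Y = 63 − 9 = 54
  W = 18
  H = 72 − 54 + 2·18 = 54
  Z = 237 − 5·54 = -33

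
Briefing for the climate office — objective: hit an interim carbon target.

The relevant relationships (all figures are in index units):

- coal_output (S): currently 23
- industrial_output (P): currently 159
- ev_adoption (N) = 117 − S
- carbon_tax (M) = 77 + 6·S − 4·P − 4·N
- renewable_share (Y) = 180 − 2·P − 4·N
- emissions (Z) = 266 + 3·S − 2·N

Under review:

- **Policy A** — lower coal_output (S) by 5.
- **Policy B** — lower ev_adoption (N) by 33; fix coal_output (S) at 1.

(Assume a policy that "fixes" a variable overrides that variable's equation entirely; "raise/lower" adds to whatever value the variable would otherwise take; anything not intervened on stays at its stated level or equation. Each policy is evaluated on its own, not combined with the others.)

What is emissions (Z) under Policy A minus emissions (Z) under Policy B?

Policy A (S − 5):
  S = 23 − 5 = 18
  N = 117 − 18 = 99
  Z = 266 + 3·18 − 2·99 = 122
Policy B (N − 33, S := 1):
  S = 1
  N = 117 − 1 (−33 from intervention) = 83
  Z = 266 + 3·1 − 2·83 = 103
Z: 122 − 103 = 19

19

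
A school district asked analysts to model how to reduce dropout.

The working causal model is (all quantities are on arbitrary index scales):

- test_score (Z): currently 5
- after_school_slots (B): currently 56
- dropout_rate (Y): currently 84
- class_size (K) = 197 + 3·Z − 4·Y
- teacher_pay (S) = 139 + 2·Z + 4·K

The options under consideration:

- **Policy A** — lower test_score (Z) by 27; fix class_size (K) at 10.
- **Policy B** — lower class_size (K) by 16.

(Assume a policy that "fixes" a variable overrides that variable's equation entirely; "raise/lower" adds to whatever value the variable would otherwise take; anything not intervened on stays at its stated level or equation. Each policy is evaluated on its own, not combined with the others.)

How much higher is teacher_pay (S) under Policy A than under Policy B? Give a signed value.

546

Policy A (Z − 27, K := 10):
  Z = 5 − 27 = -22
  Y = 84
  K = 10
  S = 139 + 2·(-22) + 4·10 = 135
Policy B (K − 16):
  Z = 5
  Y = 84
  K = 197 + 3·5 − 4·84 (−16 from intervention) = -140
  S = 139 + 2·5 + 4·(-140) = -411
S: 135 − (-411) = 546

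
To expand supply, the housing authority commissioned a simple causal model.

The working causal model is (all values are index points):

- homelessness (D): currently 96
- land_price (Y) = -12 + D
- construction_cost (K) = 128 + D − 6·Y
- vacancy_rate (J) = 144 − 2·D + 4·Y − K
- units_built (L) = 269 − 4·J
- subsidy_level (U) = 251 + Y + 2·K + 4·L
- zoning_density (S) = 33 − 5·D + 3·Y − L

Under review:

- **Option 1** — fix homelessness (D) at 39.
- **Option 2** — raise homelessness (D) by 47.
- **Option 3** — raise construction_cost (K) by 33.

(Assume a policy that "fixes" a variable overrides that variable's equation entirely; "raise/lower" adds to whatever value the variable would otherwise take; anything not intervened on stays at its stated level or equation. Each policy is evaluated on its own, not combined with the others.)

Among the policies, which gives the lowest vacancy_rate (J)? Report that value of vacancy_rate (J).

Option 1 (D := 39):
  D = 39
  Y = -12 + 39 = 27
  K = 128 + 39 − 6·27 = 5
  J = 144 − 2·39 + 4·27 − 5 = 169
Option 2 (D + 47):
  D = 96 + 47 = 143
  Y = -12 + 143 = 131
  K = 128 + 143 − 6·131 = -515
  J = 144 − 2·143 + 4·131 − (-515) = 897
Option 3 (K + 33):
  D = 96
  Y = -12 + 96 = 84
  K = 128 + 96 − 6·84 (+33 from intervention) = -247
  J = 144 − 2·96 + 4·84 − (-247) = 535
Comparing — Option 1: J=169, Option 2: J=897, Option 3: J=535. Lowest is 169 (Option 1).

169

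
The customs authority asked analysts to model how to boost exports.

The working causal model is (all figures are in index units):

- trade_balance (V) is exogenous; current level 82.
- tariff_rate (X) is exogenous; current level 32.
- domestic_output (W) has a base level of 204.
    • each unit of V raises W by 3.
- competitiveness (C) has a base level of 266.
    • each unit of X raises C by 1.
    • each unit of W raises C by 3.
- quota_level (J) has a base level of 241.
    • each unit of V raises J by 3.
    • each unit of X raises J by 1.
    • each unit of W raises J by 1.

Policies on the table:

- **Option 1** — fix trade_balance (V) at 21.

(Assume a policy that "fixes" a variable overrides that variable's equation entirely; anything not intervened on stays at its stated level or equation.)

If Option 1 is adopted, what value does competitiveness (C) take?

Option 1 (V := 21):
  V = 21
  X = 32
  W = 204 + 3·21 = 267
  C = 266 + 32 + 3·267 = 1099

1099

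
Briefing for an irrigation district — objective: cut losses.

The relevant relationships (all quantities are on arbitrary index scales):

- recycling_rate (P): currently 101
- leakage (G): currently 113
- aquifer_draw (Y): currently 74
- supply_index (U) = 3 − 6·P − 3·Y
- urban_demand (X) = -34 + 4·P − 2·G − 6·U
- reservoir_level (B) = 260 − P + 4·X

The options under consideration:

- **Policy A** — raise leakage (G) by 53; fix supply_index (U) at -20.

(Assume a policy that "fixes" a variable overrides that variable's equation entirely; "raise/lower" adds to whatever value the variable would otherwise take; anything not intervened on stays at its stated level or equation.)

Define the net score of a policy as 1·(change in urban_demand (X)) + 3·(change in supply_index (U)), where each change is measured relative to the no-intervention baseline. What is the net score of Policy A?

Baseline:
  P = 101
  G = 113
  Y = 74
  U = 3 − 6·101 − 3·74 = -825
  X = -34 + 4·101 − 2·113 − 6·(-825) = 5094
Policy A (G + 53, U := -20):
  P = 101
  G = 113 + 53 = 166
  Y = 74
  U = -20
  X = -34 + 4·101 − 2·166 − 6·(-20) = 158
ΔX = 158 − 5094 = -4936; ΔU = -20 − (-825) = 805
Score = 1·(-4936) + 3·805 = -2521

-2521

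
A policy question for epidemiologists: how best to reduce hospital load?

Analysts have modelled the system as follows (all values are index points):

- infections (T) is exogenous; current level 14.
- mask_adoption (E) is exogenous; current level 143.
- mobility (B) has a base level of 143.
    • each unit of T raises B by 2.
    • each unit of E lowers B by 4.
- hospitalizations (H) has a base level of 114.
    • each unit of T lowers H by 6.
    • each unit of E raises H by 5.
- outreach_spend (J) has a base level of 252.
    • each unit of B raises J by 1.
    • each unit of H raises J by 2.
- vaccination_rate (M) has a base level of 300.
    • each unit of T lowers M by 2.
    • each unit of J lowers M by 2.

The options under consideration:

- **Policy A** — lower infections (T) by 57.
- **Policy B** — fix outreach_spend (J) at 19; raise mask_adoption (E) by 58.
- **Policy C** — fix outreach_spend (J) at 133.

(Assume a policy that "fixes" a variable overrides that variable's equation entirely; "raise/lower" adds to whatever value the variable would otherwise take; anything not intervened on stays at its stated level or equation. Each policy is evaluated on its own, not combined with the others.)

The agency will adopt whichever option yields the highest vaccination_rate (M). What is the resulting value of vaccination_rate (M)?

234

Policy A (T − 57):
  T = 14 − 57 = -43
  E = 143
  B = 143 + 2·(-43) − 4·143 = -515
  H = 114 − 6·(-43) + 5·143 = 1087
  J = 252 + (-515) + 2·1087 = 1911
  M = 300 − 2·(-43) − 2·1911 = -3436
Policy B (J := 19, E + 58):
  T = 14
  E = 143 + 58 = 201
  B = 143 + 2·14 − 4·201 = -633
  H = 114 − 6·14 + 5·201 = 1035
  J = 19
  M = 300 − 2·14 − 2·19 = 234
Policy C (J := 133):
  T = 14
  E = 143
  B = 143 + 2·14 − 4·143 = -401
  H = 114 − 6·14 + 5·143 = 745
  J = 133
  M = 300 − 2·14 − 2·133 = 6
Comparing — Policy A: M=-3436, Policy B: M=234, Policy C: M=6. Highest is 234 (Policy B).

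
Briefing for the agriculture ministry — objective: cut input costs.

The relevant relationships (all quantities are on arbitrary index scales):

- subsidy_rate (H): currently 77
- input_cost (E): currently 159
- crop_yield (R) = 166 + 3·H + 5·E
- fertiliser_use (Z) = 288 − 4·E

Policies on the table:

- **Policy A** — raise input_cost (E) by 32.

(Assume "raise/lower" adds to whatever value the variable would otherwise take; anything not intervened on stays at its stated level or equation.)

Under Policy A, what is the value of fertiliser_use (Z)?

-476

Policy A (E + 32):
  E = 159 + 32 = 191
  Z = 288 − 4·191 = -476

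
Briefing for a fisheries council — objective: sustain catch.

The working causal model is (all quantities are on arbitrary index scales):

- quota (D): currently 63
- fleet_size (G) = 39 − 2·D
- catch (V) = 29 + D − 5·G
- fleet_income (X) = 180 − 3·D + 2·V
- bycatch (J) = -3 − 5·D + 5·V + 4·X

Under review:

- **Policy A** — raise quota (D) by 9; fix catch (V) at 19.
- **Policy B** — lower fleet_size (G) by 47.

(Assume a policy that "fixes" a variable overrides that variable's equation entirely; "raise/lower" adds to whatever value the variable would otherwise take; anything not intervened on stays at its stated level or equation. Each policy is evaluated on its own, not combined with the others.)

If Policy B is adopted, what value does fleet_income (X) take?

1515

Policy B (G − 47):
  D = 63
  G = 39 − 2·63 (−47 from intervention) = -134
  V = 29 + 63 − 5·(-134) = 762
  X = 180 − 3·63 + 2·762 = 1515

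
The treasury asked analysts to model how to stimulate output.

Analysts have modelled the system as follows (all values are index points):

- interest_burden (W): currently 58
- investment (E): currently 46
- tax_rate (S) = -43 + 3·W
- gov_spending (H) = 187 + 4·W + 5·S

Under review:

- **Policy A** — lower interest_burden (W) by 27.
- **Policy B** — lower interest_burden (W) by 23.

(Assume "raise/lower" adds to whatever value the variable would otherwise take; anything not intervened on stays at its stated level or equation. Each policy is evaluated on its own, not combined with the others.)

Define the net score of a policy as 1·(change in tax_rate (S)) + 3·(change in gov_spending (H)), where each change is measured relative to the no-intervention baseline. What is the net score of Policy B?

Baseline:
  W = 58
  S = -43 + 3·58 = 131
  H = 187 + 4·58 + 5·131 = 1074
Policy B (W − 23):
  W = 58 − 23 = 35
  S = -43 + 3·35 = 62
  H = 187 + 4·35 + 5·62 = 637
ΔS = 62 − 131 = -69; ΔH = 637 − 1074 = -437
Score = 1·(-69) + 3·(-437) = -1380

-1380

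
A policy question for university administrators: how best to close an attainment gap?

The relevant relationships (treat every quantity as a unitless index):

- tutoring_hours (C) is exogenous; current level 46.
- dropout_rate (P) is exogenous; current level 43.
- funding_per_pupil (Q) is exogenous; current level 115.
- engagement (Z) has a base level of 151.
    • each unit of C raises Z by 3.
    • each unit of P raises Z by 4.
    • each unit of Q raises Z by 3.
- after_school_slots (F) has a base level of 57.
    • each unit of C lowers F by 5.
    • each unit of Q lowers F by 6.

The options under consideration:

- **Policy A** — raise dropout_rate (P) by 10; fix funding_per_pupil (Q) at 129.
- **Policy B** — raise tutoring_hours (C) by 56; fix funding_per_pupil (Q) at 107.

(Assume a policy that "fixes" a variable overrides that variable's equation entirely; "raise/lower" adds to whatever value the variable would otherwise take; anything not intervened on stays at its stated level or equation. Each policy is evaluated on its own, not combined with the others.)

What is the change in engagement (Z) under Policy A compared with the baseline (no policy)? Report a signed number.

Baseline:
  C = 46
  P = 43
  Q = 115
  Z = 151 + 3·46 + 4·43 + 3·115 = 806
Policy A (P + 10, Q := 129):
  C = 46
  P = 43 + 10 = 53
  Q = 129
  Z = 151 + 3·46 + 4·53 + 3·129 = 888
Change in Z: 888 − 806 = 82

82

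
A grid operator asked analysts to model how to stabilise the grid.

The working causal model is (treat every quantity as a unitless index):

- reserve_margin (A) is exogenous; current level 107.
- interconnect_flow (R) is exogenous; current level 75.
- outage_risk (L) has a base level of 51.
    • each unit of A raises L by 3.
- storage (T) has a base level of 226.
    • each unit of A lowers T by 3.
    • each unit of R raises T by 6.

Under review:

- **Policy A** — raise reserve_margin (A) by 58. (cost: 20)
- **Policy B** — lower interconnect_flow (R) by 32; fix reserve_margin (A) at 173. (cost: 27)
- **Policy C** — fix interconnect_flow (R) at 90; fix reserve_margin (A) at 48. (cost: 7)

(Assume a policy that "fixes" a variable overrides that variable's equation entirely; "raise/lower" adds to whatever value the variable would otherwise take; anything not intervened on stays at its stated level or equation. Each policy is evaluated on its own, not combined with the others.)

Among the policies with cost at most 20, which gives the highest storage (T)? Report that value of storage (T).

622

Policy A (A + 58):
  A = 107 + 58 = 165
  R = 75
  T = 226 − 3·165 + 6·75 = 181
Policy C (R := 90, A := 48):
  A = 48
  R = 90
  T = 226 − 3·48 + 6·90 = 622
Comparing — Policy A: T=181, Policy C: T=622. Highest is 622 (Policy C).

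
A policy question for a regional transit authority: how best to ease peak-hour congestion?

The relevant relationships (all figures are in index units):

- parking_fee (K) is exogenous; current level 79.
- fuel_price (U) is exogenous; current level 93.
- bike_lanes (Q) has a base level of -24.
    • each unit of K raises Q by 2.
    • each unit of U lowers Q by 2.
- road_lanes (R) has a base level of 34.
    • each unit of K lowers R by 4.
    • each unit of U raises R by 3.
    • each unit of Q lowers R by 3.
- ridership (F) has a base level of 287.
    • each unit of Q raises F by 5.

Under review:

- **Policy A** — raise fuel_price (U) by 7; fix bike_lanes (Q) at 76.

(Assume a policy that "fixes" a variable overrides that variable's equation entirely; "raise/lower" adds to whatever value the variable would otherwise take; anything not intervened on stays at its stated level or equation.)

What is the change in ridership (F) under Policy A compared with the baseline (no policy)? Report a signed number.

640

Baseline:
  K = 79
  U = 93
  Q = -24 + 2·79 − 2·93 = -52
  F = 287 + 5·(-52) = 27
Policy A (U + 7, Q := 76):
  K = 79
  U = 93 + 7 = 100
  Q = 76
  F = 287 + 5·76 = 667
Change in F: 667 − 27 = 640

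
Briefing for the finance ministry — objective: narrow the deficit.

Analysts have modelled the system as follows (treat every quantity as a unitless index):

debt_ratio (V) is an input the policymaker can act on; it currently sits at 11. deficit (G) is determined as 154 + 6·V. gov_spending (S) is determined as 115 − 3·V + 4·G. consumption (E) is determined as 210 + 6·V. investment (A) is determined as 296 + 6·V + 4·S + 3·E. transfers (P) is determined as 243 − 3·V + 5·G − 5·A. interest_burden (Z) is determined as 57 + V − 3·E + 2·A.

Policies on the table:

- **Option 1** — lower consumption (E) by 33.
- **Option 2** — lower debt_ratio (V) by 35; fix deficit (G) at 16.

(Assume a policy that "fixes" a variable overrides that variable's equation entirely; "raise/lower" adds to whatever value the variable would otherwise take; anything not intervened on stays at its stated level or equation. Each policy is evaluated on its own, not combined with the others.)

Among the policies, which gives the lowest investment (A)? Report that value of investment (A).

Option 1 (E − 33):
  V = 11
  G = 154 + 6·11 = 220
  S = 115 − 3·11 + 4·220 = 962
  E = 210 + 6·11 (−33 from intervention) = 243
  A = 296 + 6·11 + 4·962 + 3·243 = 4939
Option 2 (V − 35, G := 16):
  V = 11 − 35 = -24
  G = 16
  S = 115 − 3·(-24) + 4·16 = 251
  E = 210 + 6·(-24) = 66
  A = 296 + 6·(-24) + 4·251 + 3·66 = 1354
Comparing — Option 1: A=4939, Option 2: A=1354. Lowest is 1354 (Option 2).

1354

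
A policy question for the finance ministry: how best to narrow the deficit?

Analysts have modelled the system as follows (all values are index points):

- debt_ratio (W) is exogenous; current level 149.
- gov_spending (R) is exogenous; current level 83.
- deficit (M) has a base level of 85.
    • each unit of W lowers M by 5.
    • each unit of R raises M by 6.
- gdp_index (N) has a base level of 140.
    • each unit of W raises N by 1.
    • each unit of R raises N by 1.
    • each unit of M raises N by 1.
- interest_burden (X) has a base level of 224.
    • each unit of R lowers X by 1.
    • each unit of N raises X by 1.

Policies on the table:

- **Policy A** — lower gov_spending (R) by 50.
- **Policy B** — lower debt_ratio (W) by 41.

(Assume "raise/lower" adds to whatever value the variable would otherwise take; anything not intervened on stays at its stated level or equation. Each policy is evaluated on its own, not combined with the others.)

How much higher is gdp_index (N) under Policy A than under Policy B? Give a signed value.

-514

Policy A (R − 50):
  W = 149
  R = 83 − 50 = 33
  M = 85 − 5·149 + 6·33 = -462
  N = 140 + 149 + 33 + (-462) = -140
Policy B (W − 41):
  W = 149 − 41 = 108
  R = 83
  M = 85 − 5·108 + 6·83 = 43
  N = 140 + 108 + 83 + 43 = 374
N: -140 − 374 = -514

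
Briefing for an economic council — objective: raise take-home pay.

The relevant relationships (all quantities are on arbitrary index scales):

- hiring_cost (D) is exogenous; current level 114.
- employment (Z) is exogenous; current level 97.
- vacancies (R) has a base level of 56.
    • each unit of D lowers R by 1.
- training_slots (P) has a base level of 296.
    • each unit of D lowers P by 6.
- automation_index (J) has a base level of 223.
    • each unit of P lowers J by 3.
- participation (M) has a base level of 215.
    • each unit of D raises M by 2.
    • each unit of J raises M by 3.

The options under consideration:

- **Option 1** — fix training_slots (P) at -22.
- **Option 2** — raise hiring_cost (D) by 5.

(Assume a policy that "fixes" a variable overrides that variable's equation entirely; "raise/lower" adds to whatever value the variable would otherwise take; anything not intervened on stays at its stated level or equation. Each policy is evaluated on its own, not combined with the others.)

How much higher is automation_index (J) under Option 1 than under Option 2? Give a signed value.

Option 1 (P := -22):
  D = 114
  P = -22
  J = 223 − 3·(-22) = 289
Option 2 (D + 5):
  D = 114 + 5 = 119
  P = 296 − 6·119 = -418
  J = 223 − 3·(-418) = 1477
J: 289 − 1477 = -1188

-1188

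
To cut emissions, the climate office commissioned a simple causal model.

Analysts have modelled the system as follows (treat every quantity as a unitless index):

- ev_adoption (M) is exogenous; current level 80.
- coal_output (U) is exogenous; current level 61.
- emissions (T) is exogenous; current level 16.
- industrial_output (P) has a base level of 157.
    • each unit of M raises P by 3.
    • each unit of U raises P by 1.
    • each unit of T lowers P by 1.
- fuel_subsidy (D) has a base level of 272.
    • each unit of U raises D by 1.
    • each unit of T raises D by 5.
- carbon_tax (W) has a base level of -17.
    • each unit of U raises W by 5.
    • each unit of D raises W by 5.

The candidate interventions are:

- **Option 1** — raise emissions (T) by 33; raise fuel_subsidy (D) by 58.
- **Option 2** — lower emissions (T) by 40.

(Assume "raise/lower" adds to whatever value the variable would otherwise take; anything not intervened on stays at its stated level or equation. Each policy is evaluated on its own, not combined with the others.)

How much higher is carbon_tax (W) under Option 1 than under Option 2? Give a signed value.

2115

Option 1 (T + 33, D + 58):
  U = 61
  T = 16 + 33 = 49
  D = 272 + 61 + 5·49 (+58 from intervention) = 636
  W = -17 + 5·61 + 5·636 = 3468
Option 2 (T − 40):
  U = 61
  T = 16 − 40 = -24
  D = 272 + 61 + 5·(-24) = 213
  W = -17 + 5·61 + 5·213 = 1353
W: 3468 − 1353 = 2115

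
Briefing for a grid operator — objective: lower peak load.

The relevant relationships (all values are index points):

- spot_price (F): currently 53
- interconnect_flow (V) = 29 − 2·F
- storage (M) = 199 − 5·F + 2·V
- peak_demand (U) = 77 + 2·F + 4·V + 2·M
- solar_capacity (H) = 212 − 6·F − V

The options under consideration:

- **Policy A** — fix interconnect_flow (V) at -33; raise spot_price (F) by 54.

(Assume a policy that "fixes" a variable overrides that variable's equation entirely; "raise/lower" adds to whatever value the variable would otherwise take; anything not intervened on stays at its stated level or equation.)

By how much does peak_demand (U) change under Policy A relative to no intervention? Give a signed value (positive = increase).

Baseline:
  F = 53
  V = 29 − 2·53 = -77
  M = 199 − 5·53 + 2·(-77) = -220
  U = 77 + 2·53 + 4·(-77) + 2·(-220) = -565
Policy A (V := -33, F + 54):
  F = 53 + 54 = 107
  V = -33
  M = 199 − 5·107 + 2·(-33) = -402
  U = 77 + 2·107 + 4·(-33) + 2·(-402) = -645
Change in U: -645 − (-565) = -80

-80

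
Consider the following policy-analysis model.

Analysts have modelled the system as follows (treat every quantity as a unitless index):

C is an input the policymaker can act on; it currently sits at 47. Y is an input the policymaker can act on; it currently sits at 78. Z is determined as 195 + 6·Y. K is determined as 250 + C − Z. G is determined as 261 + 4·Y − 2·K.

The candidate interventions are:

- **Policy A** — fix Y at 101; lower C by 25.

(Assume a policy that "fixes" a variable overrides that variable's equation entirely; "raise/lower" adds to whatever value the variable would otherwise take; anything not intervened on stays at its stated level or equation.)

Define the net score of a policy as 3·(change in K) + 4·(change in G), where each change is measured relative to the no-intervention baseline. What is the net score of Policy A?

Baseline:
  C = 47
  Y = 78
  Z = 195 + 6·78 = 663
  K = 250 + 47 − 663 = -366
  G = 261 + 4·78 − 2·(-366) = 1305
Policy A (Y := 101, C − 25):
  C = 47 − 25 = 22
  Y = 101
  Z = 195 + 6·101 = 801
  K = 250 + 22 − 801 = -529
  G = 261 + 4·101 − 2·(-529) = 1723
ΔK = -529 − (-366) = -163; ΔG = 1723 − 1305 = 418
Score = 3·(-163) + 4·418 = 1183

1183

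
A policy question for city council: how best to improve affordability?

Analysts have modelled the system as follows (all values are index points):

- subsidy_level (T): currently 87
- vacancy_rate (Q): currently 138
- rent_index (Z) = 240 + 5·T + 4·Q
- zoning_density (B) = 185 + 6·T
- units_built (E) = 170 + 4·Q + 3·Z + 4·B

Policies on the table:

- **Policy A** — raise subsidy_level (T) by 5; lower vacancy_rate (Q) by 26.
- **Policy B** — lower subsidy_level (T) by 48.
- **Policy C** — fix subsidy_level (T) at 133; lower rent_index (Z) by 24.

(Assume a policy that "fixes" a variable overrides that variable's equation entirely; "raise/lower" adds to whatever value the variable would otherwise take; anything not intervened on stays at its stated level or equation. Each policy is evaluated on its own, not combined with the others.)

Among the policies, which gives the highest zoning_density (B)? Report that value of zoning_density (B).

983

Policy A (T + 5, Q − 26):
  T = 87 + 5 = 92
  B = 185 + 6·92 = 737
Policy B (T − 48):
  T = 87 − 48 = 39
  B = 185 + 6·39 = 419
Policy C (T := 133, Z − 24):
  T = 133
  B = 185 + 6·133 = 983
Comparing — Policy A: B=737, Policy B: B=419, Policy C: B=983. Highest is 983 (Policy C).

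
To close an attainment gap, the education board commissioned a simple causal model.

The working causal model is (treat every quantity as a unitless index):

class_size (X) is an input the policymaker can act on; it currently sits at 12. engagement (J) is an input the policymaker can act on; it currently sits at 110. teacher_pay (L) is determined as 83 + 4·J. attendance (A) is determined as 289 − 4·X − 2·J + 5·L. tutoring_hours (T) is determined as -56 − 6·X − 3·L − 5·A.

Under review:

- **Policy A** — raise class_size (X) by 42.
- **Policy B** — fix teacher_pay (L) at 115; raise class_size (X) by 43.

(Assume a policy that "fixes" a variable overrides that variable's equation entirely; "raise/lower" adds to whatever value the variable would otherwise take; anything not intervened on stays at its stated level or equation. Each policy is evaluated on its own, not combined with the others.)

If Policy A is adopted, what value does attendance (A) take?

Policy A (X + 42):
  X = 12 + 42 = 54
  J = 110
  L = 83 + 4·110 = 523
  A = 289 − 4·54 − 2·110 + 5·523 = 2468

2468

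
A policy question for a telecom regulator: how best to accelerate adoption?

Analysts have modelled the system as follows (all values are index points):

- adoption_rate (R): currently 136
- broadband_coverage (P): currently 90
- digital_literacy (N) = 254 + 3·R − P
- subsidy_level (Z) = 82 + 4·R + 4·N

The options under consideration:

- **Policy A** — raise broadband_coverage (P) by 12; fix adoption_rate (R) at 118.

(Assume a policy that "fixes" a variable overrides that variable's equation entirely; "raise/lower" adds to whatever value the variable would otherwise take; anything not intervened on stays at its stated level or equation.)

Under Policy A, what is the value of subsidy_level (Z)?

2578

Policy A (P + 12, R := 118):
  R = 118
  P = 90 + 12 = 102
  N = 254 + 3·118 − 102 = 506
  Z = 82 + 4·118 + 4·506 = 2578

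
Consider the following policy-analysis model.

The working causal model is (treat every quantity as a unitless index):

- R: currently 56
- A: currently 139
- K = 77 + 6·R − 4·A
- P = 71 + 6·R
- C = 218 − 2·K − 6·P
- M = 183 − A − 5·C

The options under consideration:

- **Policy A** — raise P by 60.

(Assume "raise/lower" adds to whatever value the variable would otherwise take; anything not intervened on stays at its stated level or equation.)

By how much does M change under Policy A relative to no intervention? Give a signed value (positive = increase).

1800

Baseline:
  R = 56
  A = 139
  K = 77 + 6·56 − 4·139 = -143
  P = 71 + 6·56 = 407
  C = 218 − 2·(-143) − 6·407 = -1938
  M = 183 − 139 − 5·(-1938) = 9734
Policy A (P + 60):
  R = 56
  A = 139
  K = 77 + 6·56 − 4·139 = -143
  P = 71 + 6·56 (+60 from intervention) = 467
  C = 218 − 2·(-143) − 6·467 = -2298
  M = 183 − 139 − 5·(-2298) = 11534
Change in M: 11534 − 9734 = 1800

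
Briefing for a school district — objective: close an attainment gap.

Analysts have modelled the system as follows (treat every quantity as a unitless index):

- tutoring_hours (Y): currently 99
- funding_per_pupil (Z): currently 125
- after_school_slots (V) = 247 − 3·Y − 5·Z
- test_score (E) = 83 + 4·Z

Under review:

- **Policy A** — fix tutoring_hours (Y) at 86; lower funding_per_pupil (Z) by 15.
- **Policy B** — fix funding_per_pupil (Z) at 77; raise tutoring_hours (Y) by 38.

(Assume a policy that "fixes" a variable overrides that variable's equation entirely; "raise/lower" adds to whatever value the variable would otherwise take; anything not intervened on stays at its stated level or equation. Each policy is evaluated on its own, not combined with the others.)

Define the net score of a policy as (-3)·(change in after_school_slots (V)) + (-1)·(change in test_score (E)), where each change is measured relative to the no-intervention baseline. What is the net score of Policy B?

Baseline:
  Y = 99
  Z = 125
  V = 247 − 3·99 − 5·125 = -675
  E = 83 + 4·125 = 583
Policy B (Z := 77, Y + 38):
  Y = 99 + 38 = 137
  Z = 77
  V = 247 − 3·137 − 5·77 = -549
  E = 83 + 4·77 = 391
ΔV = -549 − (-675) = 126; ΔE = 391 − 583 = -192
Score = (-3)·126 + (-1)·(-192) = -186

-186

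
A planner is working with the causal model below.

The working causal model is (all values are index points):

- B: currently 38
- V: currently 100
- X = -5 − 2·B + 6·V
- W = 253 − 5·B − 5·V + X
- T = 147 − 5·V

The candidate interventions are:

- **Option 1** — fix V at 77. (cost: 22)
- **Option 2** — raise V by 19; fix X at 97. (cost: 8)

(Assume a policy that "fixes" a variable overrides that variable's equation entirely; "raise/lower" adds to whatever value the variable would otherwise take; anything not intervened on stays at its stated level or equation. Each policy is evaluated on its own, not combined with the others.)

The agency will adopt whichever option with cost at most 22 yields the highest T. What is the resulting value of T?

-238

Option 1 (V := 77):
  V = 77
  T = 147 − 5·77 = -238
Option 2 (V + 19, X := 97):
  V = 100 + 19 = 119
  T = 147 − 5·119 = -448
Comparing — Option 1: T=-238, Option 2: T=-448. Highest is -238 (Option 1).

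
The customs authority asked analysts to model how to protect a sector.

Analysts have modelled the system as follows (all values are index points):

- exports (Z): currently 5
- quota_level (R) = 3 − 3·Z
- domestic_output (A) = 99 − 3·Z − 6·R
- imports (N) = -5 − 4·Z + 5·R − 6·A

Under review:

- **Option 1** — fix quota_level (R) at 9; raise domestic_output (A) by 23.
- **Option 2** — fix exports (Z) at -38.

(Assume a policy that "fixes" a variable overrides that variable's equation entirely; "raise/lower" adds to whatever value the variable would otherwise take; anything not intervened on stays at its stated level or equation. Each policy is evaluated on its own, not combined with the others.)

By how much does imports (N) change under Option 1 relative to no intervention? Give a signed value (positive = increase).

Baseline:
  Z = 5
  R = 3 − 3·5 = -12
  A = 99 − 3·5 − 6·(-12) = 156
  N = -5 − 4·5 + 5·(-12) − 6·156 = -1021
Option 1 (R := 9, A + 23):
  Z = 5
  R = 9
  A = 99 − 3·5 − 6·9 (+23 from intervention) = 53
  N = -5 − 4·5 + 5·9 − 6·53 = -298
Change in N: -298 − (-1021) = 723

723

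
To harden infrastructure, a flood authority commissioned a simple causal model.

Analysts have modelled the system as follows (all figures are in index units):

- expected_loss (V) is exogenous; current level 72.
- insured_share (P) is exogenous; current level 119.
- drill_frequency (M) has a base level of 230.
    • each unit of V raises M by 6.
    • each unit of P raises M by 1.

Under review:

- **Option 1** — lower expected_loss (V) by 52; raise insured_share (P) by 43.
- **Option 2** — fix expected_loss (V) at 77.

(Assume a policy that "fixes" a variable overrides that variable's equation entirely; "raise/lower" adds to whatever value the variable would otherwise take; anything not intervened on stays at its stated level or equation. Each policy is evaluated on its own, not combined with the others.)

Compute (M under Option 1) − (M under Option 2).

-299

Option 1 (V − 52, P + 43):
  V = 72 − 52 = 20
  P = 119 + 43 = 162
  M = 230 + 6·20 + 162 = 512
Option 2 (V := 77):
  V = 77
  P = 119
  M = 230 + 6·77 + 119 = 811
M: 512 − 811 = -299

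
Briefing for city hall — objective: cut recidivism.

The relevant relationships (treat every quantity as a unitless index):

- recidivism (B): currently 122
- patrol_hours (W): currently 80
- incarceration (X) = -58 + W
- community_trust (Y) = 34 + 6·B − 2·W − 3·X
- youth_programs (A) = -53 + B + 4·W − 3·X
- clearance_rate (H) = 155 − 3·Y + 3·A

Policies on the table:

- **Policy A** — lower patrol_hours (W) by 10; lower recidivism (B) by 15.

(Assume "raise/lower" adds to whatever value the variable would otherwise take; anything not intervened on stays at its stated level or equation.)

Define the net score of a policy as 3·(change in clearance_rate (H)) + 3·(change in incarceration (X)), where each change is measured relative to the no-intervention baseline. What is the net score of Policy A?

105

Baseline:
  B = 122
  W = 80
  X = -58 + 80 = 22
  Y = 34 + 6·122 − 2·80 − 3·22 = 540
  A = -53 + 122 + 4·80 − 3·22 = 323
  H = 155 − 3·540 + 3·323 = -496
Policy A (W − 10, B − 15):
  B = 122 − 15 = 107
  W = 80 − 10 = 70
  X = -58 + 70 = 12
  Y = 34 + 6·107 − 2·70 − 3·12 = 500
  A = -53 + 107 + 4·70 − 3·12 = 298
  H = 155 − 3·500 + 3·298 = -451
ΔH = -451 − (-496) = 45; ΔX = 12 − 22 = -10
Score = 3·45 + 3·(-10) = 105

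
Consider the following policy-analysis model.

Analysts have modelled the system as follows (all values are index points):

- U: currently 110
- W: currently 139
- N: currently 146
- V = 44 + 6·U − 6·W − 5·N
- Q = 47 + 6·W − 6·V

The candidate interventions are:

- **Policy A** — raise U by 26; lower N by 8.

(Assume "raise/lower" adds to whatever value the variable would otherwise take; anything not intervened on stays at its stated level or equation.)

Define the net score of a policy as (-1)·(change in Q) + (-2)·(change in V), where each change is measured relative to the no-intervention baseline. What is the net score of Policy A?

784

Baseline:
  U = 110
  W = 139
  N = 146
  V = 44 + 6·110 − 6·139 − 5·146 = -860
  Q = 47 + 6·139 − 6·(-860) = 6041
Policy A (U + 26, N − 8):
  U = 110 + 26 = 136
  W = 139
  N = 146 − 8 = 138
  V = 44 + 6·136 − 6·139 − 5·138 = -664
  Q = 47 + 6·139 − 6·(-664) = 4865
ΔQ = 4865 − 6041 = -1176; ΔV = -664 − (-860) = 196
Score = (-1)·(-1176) + (-2)·196 = 784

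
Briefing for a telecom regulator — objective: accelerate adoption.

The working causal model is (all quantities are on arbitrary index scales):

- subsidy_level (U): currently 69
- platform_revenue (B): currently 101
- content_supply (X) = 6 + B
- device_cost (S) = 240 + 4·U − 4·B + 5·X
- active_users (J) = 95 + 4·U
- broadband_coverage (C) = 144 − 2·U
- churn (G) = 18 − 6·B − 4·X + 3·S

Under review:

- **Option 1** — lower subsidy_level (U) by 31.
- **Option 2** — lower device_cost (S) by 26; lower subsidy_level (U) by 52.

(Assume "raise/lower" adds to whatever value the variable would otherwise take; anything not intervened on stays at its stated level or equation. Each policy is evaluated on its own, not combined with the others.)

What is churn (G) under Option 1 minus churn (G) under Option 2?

330

Option 1 (U − 31):
  U = 69 − 31 = 38
  B = 101
  X = 6 + 101 = 107
  S = 240 + 4·38 − 4·101 + 5·107 = 523
  G = 18 − 6·101 − 4·107 + 3·523 = 553
Option 2 (S − 26, U − 52):
  U = 69 − 52 = 17
  B = 101
  X = 6 + 101 = 107
  S = 240 + 4·17 − 4·101 + 5·107 (−26 from intervention) = 413
  G = 18 − 6·101 − 4·107 + 3·413 = 223
G: 553 − 223 = 330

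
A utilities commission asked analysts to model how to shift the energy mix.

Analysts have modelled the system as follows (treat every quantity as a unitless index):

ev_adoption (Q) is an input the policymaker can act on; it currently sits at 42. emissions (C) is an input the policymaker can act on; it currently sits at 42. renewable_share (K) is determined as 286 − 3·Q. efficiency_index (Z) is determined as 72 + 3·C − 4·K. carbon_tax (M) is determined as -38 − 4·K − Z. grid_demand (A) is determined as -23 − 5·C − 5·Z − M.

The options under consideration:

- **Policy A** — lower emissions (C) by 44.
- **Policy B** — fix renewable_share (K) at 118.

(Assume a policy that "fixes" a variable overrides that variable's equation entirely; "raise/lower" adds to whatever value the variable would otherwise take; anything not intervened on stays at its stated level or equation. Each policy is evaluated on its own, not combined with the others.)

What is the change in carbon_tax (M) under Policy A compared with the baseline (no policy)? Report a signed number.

Baseline:
  Q = 42
  C = 42
  K = 286 − 3·42 = 160
  Z = 72 + 3·42 − 4·160 = -442
  M = -38 − 4·160 − (-442) = -236
Policy A (C − 44):
  Q = 42
  C = 42 − 44 = -2
  K = 286 − 3·42 = 160
  Z = 72 + 3·(-2) − 4·160 = -574
  M = -38 − 4·160 − (-574) = -104
Change in M: -104 − (-236) = 132

132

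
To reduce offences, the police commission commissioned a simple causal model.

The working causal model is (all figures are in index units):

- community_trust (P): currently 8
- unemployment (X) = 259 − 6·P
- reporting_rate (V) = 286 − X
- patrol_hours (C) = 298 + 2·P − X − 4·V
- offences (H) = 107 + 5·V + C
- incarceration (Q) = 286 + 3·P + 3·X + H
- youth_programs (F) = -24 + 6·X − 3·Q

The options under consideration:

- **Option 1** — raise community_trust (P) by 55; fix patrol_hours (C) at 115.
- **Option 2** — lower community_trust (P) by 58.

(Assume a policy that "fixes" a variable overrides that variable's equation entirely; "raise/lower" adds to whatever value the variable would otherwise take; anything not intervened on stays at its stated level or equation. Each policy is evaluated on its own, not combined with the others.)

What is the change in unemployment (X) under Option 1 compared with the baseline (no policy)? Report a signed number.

Baseline:
  P = 8
  X = 259 − 6·8 = 211
Option 1 (P + 55, C := 115):
  P = 8 + 55 = 63
  X = 259 − 6·63 = -119
Change in X: -119 − 211 = -330

-330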